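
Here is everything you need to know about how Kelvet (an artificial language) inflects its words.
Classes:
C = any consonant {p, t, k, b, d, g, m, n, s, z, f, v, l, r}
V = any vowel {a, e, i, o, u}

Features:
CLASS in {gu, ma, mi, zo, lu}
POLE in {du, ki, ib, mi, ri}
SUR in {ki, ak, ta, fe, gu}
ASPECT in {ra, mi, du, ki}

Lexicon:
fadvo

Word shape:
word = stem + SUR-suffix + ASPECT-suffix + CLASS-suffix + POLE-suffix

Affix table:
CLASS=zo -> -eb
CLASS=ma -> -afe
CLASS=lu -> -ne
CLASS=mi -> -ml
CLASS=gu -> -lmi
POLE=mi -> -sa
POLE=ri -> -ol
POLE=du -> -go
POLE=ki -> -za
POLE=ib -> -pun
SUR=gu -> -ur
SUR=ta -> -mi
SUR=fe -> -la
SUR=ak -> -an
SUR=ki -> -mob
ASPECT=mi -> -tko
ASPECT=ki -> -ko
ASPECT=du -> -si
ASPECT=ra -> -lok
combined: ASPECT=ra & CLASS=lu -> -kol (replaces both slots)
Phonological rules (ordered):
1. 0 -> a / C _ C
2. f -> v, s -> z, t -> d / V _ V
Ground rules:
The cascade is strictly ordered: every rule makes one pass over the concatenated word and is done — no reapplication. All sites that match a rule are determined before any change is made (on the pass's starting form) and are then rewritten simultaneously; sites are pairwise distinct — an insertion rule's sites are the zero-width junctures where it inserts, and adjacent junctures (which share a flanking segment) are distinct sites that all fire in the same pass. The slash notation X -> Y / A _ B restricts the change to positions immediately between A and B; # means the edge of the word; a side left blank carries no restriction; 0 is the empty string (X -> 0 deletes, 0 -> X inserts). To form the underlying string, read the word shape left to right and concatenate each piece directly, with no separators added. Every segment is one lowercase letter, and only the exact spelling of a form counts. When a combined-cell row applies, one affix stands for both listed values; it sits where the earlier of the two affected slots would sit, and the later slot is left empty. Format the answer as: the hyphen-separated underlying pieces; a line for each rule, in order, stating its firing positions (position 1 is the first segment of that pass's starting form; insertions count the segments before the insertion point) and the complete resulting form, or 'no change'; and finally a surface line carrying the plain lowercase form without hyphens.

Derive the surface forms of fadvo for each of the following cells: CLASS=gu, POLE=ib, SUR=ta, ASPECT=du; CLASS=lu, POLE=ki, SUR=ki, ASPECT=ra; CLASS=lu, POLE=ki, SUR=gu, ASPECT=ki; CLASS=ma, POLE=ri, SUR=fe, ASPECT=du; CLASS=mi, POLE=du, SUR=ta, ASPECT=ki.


cell CLASS=gu, POLE=ib, SUR=ta, ASPECT=du:
underlying: fadvo-mi-si-lmi-pun
1. 0 -> a / C _ C: inserts after position(s) 3, 10: fadavomisilamipun
2. f -> v, s -> z, t -> d / V _ V: fires at position(s) 9: fadavomizilamipun
surface: fadavomizilamipun

cell CLASS=lu, POLE=ki, SUR=ki, ASPECT=ra:
underlying: fadvo-mob-kol-za
1. 0 -> a / C _ C: inserts after position(s) 3, 8, 11: fadavomobakolaza
2. f -> v, s -> z, t -> d / V _ V: no change
surface: fadavomobakolaza

cell CLASS=lu, POLE=ki, SUR=gu, ASPECT=ki:
underlying: fadvo-ur-ko-ne-za
1. 0 -> a / C _ C: inserts after position(s) 3, 7: fadavourakoneza
2. f -> v, s -> z, t -> d / V _ V: no change
surface: fadavourakoneza

cell CLASS=ma, POLE=ri, SUR=fe, ASPECT=du:
underlying: fadvo-la-si-afe-ol
1. 0 -> a / C _ C: inserts after position(s) 3: fadavolasiafeol
2. f -> v, s -> z, t -> d / V _ V: fires at position(s) 9, 12: fadavolaziaveol
surface: fadavolaziaveol

cell CLASS=mi, POLE=du, SUR=ta, ASPECT=ki:
underlying: fadvo-mi-ko-ml-go
1. 0 -> a / C _ C: inserts after position(s) 3, 10, 11: fadavomikomalago
2. f -> v, s -> z, t -> d / V _ V: no change
surface: fadavomikomalago


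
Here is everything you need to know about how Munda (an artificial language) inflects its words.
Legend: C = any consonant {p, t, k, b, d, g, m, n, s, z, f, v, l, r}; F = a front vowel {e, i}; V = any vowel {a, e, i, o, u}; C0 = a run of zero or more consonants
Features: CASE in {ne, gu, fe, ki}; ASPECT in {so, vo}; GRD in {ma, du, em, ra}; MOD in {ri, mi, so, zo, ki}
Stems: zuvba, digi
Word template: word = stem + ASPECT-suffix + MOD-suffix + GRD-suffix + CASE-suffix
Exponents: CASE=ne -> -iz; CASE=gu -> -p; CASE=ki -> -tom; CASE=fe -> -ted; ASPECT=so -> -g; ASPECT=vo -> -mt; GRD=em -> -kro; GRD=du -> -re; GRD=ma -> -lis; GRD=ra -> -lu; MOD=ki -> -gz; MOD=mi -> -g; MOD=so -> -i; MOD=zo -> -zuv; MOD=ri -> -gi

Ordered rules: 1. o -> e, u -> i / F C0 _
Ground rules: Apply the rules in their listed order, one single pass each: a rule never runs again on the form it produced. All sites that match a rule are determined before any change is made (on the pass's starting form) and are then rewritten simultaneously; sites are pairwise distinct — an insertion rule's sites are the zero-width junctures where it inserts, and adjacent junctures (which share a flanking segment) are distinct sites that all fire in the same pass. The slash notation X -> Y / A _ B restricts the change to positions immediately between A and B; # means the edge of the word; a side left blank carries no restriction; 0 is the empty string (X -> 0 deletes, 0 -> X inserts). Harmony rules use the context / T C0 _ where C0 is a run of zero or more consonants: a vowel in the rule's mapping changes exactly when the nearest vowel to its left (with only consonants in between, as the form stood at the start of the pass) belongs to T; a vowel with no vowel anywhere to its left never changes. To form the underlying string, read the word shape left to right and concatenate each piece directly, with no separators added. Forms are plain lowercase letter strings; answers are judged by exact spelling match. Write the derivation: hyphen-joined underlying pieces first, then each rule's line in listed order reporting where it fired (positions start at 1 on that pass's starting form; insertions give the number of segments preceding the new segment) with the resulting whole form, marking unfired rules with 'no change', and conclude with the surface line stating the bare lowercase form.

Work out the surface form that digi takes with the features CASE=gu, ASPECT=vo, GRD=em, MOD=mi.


underlying: digi-mt-g-kro-p
1. o -> e, u -> i / F C0 _: fires at position(s) 10: digimtgkrep
surface: digimtgkrep


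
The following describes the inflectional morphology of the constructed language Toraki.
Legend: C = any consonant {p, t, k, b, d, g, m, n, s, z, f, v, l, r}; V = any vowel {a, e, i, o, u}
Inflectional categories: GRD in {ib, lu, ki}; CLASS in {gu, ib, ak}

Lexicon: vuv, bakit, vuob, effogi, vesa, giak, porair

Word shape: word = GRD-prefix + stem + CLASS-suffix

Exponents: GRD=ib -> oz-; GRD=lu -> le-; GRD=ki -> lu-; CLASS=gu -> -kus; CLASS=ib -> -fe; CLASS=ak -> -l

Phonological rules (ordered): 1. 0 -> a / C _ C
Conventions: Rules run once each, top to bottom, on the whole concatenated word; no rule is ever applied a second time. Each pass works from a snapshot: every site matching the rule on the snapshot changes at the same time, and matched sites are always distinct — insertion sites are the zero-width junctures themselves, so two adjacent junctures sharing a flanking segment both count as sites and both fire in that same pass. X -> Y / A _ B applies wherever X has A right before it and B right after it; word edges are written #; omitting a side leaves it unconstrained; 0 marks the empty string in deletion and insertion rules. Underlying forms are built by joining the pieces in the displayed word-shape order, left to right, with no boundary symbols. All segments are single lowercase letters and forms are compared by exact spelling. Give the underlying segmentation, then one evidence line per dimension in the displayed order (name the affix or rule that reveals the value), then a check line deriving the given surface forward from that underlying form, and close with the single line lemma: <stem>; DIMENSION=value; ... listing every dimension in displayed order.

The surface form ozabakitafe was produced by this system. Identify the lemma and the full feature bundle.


underlying: oz-bakit-fe
GRD=ib - signalled by the affix oz-
CLASS=ib - signalled by the affix -fe
check: ozbakitfe -> ozabakitafe
lemma: bakit; GRD=ib; CLASS=ib


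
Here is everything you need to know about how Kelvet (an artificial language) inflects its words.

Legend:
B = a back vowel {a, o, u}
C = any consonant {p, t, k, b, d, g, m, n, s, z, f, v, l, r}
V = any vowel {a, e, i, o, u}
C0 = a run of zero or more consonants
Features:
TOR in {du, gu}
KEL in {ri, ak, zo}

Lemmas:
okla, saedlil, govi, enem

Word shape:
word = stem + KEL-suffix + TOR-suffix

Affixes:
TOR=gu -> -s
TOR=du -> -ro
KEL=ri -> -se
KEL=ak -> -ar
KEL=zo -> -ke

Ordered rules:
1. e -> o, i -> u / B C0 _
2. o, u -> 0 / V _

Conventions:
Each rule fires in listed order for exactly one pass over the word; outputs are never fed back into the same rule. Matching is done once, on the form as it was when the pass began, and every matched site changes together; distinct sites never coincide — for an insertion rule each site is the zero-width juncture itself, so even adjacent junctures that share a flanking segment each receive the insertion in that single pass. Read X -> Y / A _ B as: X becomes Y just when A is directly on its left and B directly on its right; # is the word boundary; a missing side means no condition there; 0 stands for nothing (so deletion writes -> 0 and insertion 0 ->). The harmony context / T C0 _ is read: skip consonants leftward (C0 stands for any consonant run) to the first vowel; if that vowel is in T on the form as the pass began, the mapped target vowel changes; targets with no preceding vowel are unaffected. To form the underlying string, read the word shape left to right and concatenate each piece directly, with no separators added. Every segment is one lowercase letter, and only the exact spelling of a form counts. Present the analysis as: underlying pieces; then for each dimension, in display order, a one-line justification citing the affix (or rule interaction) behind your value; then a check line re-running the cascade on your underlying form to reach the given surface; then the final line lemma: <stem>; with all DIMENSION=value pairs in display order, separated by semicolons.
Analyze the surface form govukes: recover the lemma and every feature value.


underlying: govi-ke-s
TOR=gu - signalled by the affix -s
KEL=zo - signalled by the affix -ke
check: govikes -> govukes -> govukes
lemma: govi; TOR=gu; KEL=zo


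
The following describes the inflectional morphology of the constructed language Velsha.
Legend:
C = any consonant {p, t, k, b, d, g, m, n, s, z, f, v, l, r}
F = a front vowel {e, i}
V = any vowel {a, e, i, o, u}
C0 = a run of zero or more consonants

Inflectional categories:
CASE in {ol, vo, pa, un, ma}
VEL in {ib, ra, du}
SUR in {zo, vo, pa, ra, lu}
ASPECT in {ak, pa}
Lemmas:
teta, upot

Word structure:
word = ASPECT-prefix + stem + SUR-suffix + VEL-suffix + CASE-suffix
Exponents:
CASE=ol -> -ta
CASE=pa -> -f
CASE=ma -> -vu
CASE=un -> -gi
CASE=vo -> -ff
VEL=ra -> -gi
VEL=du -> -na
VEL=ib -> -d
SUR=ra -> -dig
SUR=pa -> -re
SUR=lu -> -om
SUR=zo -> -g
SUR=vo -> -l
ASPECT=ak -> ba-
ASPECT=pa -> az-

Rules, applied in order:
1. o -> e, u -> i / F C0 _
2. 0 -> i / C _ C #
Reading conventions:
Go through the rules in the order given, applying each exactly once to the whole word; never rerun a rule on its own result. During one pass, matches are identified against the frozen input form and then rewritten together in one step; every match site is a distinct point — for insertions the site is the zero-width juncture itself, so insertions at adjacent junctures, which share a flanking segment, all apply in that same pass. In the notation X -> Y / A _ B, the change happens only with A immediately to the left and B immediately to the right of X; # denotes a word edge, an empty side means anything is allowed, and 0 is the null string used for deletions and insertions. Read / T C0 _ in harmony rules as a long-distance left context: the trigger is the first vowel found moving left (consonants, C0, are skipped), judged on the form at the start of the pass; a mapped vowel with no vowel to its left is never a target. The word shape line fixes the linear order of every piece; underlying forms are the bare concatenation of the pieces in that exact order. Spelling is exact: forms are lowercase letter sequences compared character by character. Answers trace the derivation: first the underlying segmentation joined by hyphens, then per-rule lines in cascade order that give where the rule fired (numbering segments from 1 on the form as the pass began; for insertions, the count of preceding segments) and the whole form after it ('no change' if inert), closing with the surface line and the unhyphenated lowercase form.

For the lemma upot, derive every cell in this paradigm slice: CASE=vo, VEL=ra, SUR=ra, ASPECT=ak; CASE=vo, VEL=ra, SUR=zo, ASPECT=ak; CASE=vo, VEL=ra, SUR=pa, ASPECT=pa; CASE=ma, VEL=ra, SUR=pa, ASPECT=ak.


cell CASE=vo, VEL=ra, SUR=ra, ASPECT=ak:
underlying: ba-upot-dig-gi-ff
1. o -> e, u -> i / F C0 _: no change
2. 0 -> i / C _ C #: inserts after position(s) 12: baupotdiggifif
surface: baupotdiggifif

cell CASE=vo, VEL=ra, SUR=zo, ASPECT=ak:
underlying: ba-upot-g-gi-ff
1. o -> e, u -> i / F C0 _: no change
2. 0 -> i / C _ C #: inserts after position(s) 10: baupotggifif
surface: baupotggifif

cell CASE=vo, VEL=ra, SUR=pa, ASPECT=pa:
underlying: az-upot-re-gi-ff
1. o -> e, u -> i / F C0 _: no change
2. 0 -> i / C _ C #: inserts after position(s) 11: azupotregifif
surface: azupotregifif

cell CASE=ma, VEL=ra, SUR=pa, ASPECT=ak:
underlying: ba-upot-re-gi-vu
1. o -> e, u -> i / F C0 _: fires at position(s) 12: baupotregivi
2. 0 -> i / C _ C #: no change
surface: baupotregivi


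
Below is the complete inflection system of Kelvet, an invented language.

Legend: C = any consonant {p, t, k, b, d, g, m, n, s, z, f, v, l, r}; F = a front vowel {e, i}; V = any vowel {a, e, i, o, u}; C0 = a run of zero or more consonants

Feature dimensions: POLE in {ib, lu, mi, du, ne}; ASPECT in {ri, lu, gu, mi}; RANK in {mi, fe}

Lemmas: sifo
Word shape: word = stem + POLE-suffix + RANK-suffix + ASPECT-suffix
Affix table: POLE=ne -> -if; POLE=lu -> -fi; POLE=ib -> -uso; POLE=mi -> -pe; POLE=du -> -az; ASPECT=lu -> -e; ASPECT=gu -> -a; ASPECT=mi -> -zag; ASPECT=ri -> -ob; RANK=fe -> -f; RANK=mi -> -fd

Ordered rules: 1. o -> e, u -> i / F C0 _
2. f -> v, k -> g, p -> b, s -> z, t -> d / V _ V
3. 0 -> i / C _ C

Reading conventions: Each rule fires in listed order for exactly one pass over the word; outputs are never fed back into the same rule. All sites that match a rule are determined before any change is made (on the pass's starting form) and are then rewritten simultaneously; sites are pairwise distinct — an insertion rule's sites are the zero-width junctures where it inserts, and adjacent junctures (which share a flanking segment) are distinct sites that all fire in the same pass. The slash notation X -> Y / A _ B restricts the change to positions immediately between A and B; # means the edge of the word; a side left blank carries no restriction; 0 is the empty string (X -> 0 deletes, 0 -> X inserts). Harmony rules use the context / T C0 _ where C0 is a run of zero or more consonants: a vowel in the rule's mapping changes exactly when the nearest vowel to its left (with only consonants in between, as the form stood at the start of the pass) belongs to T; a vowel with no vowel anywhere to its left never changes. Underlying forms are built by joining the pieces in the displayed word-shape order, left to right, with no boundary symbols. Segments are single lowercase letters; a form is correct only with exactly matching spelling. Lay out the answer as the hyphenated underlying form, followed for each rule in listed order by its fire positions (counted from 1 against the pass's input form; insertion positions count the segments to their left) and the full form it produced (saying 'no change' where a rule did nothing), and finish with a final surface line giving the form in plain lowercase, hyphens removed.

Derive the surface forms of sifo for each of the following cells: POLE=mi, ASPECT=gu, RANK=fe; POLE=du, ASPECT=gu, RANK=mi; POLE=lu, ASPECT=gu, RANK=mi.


cell POLE=mi, ASPECT=gu, RANK=fe:
underlying: sifo-pe-f-a
1. o -> e, u -> i / F C0 _: fires at position(s) 4: sifepefa
2. f -> v, k -> g, p -> b, s -> z, t -> d / V _ V: fires at position(s) 3, 5, 7: sivebeva
3. 0 -> i / C _ C: no change
surface: sivebeva

cell POLE=du, ASPECT=gu, RANK=mi:
underlying: sifo-az-fd-a
1. o -> e, u -> i / F C0 _: fires at position(s) 4: sifeazfda
2. f -> v, k -> g, p -> b, s -> z, t -> d / V _ V: fires at position(s) 3: siveazfda
3. 0 -> i / C _ C: inserts after position(s) 6, 7: siveazifida
surface: siveazifida

cell POLE=lu, ASPECT=gu, RANK=mi:
underlying: sifo-fi-fd-a
1. o -> e, u -> i / F C0 _: fires at position(s) 4: sifefifda
2. f -> v, k -> g, p -> b, s -> z, t -> d / V _ V: fires at position(s) 3, 5: sivevifda
3. 0 -> i / C _ C: inserts after position(s) 7: sivevifida
surface: sivevifida


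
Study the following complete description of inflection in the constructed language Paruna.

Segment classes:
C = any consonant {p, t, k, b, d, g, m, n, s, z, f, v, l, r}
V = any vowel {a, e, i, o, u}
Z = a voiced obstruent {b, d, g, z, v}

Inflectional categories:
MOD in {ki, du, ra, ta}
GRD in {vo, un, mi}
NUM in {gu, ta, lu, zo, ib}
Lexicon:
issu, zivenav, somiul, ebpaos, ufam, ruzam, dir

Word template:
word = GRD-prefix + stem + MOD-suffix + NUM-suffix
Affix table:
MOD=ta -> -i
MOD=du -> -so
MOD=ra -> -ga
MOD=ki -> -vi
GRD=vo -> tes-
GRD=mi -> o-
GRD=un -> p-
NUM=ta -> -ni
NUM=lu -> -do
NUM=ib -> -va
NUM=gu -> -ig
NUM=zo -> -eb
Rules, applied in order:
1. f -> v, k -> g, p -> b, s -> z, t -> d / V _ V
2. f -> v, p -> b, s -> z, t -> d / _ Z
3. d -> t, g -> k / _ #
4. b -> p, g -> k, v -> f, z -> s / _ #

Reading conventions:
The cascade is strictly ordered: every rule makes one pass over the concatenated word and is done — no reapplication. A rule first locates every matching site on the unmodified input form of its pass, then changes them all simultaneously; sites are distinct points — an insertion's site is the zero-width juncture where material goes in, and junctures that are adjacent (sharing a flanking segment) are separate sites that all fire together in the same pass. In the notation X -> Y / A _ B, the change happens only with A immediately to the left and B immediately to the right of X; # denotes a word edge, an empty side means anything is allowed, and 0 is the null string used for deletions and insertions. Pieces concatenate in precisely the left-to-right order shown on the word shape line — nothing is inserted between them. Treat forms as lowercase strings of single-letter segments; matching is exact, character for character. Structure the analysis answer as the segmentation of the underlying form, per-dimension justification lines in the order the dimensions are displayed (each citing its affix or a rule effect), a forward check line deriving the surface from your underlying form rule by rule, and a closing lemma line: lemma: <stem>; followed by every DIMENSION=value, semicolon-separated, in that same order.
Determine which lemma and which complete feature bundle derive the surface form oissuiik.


underlying: o-issu-i-ig
MOD=ta - signalled by the affix -i
GRD=mi - signalled by the affix o-
NUM=gu - signalled by the affix -ig
check: oissuiig -> oissuiig -> oissuiig -> oissuiik -> oissuiik
lemma: issu; MOD=ta; GRD=mi; NUM=gu


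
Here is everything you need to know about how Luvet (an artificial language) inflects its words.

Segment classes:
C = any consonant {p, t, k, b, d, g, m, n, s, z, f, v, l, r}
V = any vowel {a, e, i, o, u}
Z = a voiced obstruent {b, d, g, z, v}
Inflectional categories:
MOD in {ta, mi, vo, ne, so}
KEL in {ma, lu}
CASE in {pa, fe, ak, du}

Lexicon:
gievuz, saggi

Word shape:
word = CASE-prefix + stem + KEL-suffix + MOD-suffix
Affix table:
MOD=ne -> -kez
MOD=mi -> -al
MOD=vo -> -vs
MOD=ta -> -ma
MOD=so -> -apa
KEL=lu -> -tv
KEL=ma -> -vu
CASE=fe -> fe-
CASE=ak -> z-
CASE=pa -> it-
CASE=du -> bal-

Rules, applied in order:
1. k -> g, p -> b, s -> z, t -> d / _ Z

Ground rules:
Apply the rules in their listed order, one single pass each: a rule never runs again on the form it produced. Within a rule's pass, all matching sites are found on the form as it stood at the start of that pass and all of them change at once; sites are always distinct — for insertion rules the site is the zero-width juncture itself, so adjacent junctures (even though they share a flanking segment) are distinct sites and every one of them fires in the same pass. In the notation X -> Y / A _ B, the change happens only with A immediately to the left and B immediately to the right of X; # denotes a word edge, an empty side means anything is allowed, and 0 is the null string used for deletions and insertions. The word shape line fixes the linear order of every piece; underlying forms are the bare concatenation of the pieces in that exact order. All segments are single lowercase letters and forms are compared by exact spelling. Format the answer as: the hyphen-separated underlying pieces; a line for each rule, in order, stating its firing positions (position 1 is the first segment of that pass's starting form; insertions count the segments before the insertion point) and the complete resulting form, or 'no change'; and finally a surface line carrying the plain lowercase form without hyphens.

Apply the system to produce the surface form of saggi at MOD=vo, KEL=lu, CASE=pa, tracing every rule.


underlying: it-saggi-tv-vs
1. k -> g, p -> b, s -> z, t -> d / _ Z: fires at position(s) 8: itsaggidvvs
surface: itsaggidvvs


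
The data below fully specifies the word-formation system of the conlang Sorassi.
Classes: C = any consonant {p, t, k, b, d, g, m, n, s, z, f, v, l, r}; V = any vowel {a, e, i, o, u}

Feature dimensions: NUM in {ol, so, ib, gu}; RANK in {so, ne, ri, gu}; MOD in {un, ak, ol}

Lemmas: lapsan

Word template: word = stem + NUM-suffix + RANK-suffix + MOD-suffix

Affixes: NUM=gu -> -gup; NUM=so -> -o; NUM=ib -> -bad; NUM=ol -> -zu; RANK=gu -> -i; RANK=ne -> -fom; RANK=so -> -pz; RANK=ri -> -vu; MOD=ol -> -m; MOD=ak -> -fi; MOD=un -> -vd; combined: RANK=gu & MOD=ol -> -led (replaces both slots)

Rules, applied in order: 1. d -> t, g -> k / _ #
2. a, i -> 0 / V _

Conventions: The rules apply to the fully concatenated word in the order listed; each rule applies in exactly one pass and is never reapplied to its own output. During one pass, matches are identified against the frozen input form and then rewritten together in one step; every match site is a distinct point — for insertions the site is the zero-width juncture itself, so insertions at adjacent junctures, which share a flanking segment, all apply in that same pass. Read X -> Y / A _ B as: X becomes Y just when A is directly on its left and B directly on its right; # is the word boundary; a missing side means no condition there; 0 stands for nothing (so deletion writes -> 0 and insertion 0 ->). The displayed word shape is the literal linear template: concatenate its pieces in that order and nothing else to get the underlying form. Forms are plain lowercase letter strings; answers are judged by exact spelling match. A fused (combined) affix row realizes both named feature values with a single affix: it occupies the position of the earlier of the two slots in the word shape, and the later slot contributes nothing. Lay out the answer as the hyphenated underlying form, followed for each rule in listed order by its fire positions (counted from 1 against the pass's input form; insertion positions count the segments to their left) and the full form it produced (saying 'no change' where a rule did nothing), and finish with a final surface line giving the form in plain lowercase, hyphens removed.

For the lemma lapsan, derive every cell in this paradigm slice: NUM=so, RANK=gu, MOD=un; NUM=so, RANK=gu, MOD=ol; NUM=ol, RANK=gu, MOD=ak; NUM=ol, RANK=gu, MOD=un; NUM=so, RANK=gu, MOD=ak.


cell NUM=so, RANK=gu, MOD=un:
underlying: lapsan-o-i-vd
1. d -> t, g -> k / _ #: fires at position(s) 10: lapsanoivt
2. a, i -> 0 / V _: fires at position(s) 8: lapsanovt
surface: lapsanovt

cell NUM=so, RANK=gu, MOD=ol:
underlying: lapsan-o-led
1. d -> t, g -> k / _ #: fires at position(s) 10: lapsanolet
2. a, i -> 0 / V _: no change
surface: lapsanolet

cell NUM=ol, RANK=gu, MOD=ak:
underlying: lapsan-zu-i-fi
1. d -> t, g -> k / _ #: no change
2. a, i -> 0 / V _: fires at position(s) 9: lapsanzufi
surface: lapsanzufi

cell NUM=ol, RANK=gu, MOD=un:
underlying: lapsan-zu-i-vd
1. d -> t, g -> k / _ #: fires at position(s) 11: lapsanzuivt
2. a, i -> 0 / V _: fires at position(s) 9: lapsanzuvt
surface: lapsanzuvt

cell NUM=so, RANK=gu, MOD=ak:
underlying: lapsan-o-i-fi
1. d -> t, g -> k / _ #: no change
2. a, i -> 0 / V _: fires at position(s) 8: lapsanofi
surface: lapsanofi


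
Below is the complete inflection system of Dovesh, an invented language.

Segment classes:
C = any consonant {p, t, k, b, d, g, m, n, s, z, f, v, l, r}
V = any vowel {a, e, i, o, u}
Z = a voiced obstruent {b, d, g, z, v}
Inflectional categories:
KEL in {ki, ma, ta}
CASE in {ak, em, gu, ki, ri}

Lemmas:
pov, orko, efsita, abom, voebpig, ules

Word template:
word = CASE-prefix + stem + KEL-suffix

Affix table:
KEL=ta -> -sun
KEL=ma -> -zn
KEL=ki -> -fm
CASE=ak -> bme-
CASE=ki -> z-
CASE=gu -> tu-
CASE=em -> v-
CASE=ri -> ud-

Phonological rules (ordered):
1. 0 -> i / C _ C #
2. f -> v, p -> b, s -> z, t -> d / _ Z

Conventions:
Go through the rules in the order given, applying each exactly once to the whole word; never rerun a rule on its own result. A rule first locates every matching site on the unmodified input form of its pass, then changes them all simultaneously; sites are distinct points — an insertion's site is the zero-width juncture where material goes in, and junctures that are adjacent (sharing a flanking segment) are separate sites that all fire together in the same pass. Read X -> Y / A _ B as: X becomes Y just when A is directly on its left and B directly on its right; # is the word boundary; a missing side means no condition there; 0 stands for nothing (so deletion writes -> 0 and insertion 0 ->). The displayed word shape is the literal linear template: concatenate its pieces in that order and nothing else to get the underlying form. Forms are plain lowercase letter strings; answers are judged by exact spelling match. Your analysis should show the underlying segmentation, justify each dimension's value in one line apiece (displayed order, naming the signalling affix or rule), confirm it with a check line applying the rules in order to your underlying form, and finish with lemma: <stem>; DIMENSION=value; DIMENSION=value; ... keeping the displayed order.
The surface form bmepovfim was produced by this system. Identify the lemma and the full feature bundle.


underlying: bme-pov-fm
KEL=ki - signalled by the affix -fm
CASE=ak - signalled by the affix bme-
check: bmepovfm -> bmepovfim -> bmepovfim
lemma: pov; KEL=ki; CASE=ak


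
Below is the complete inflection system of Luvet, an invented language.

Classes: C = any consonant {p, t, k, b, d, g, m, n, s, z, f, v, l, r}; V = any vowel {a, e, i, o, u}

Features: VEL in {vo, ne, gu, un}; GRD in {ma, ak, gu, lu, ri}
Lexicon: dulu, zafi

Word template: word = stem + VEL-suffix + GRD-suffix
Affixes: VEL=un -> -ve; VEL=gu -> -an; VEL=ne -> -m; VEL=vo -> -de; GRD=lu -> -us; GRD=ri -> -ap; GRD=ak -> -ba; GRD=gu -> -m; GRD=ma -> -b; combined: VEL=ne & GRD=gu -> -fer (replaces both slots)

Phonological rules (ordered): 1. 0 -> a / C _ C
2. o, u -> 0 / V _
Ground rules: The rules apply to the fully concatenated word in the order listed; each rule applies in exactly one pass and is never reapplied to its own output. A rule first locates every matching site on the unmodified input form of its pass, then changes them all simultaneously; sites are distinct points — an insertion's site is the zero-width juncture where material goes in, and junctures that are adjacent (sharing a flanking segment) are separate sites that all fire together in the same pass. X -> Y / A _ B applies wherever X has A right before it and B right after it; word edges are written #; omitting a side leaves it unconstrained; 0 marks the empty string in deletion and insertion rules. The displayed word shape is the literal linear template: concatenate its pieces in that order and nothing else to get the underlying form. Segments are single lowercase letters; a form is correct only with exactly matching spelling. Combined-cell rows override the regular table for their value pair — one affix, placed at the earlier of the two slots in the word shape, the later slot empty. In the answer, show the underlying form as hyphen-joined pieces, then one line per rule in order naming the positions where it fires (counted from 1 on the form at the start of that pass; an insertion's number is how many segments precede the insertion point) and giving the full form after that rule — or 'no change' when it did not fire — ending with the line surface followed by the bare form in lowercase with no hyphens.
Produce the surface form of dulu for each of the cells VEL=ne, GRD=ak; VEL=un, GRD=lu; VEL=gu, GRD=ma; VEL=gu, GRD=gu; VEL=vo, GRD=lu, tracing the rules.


cell VEL=ne, GRD=ak:
underlying: dulu-m-ba
1. 0 -> a / C _ C: inserts after position(s) 5: dulumaba
2. o, u -> 0 / V _: no change
surface: dulumaba

cell VEL=un, GRD=lu:
underlying: dulu-ve-us
1. 0 -> a / C _ C: no change
2. o, u -> 0 / V _: fires at position(s) 7: duluves
surface: duluves

cell VEL=gu, GRD=ma:
underlying: dulu-an-b
1. 0 -> a / C _ C: inserts after position(s) 6: duluanab
2. o, u -> 0 / V _: no change
surface: duluanab

cell VEL=gu, GRD=gu:
underlying: dulu-an-m
1. 0 -> a / C _ C: inserts after position(s) 6: duluanam
2. o, u -> 0 / V _: no change
surface: duluanam

cell VEL=vo, GRD=lu:
underlying: dulu-de-us
1. 0 -> a / C _ C: no change
2. o, u -> 0 / V _: fires at position(s) 7: duludes
surface: duludes


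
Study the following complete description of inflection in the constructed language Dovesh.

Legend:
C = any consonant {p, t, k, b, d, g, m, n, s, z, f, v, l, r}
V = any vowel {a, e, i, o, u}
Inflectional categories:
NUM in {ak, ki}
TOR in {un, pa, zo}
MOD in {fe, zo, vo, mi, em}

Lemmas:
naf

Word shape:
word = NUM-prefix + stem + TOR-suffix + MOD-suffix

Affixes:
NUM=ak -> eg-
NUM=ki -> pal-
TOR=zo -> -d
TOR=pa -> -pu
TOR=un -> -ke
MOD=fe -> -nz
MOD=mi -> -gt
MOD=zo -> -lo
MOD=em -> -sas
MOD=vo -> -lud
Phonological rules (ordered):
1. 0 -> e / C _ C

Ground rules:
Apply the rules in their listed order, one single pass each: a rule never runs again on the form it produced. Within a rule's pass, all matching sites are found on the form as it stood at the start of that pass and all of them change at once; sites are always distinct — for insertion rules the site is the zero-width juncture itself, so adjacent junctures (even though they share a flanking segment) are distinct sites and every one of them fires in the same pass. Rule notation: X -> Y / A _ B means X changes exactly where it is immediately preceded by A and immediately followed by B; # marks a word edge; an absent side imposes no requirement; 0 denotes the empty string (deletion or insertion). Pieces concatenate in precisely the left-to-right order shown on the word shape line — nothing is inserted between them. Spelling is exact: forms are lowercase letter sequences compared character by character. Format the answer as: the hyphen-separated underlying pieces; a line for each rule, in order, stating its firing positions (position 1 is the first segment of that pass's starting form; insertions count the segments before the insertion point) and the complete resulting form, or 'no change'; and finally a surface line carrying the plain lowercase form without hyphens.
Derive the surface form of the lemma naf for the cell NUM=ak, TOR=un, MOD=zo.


underlying: eg-naf-ke-lo
1. 0 -> e / C _ C: inserts after position(s) 2, 5: egenafekelo
surface: egenafekelo


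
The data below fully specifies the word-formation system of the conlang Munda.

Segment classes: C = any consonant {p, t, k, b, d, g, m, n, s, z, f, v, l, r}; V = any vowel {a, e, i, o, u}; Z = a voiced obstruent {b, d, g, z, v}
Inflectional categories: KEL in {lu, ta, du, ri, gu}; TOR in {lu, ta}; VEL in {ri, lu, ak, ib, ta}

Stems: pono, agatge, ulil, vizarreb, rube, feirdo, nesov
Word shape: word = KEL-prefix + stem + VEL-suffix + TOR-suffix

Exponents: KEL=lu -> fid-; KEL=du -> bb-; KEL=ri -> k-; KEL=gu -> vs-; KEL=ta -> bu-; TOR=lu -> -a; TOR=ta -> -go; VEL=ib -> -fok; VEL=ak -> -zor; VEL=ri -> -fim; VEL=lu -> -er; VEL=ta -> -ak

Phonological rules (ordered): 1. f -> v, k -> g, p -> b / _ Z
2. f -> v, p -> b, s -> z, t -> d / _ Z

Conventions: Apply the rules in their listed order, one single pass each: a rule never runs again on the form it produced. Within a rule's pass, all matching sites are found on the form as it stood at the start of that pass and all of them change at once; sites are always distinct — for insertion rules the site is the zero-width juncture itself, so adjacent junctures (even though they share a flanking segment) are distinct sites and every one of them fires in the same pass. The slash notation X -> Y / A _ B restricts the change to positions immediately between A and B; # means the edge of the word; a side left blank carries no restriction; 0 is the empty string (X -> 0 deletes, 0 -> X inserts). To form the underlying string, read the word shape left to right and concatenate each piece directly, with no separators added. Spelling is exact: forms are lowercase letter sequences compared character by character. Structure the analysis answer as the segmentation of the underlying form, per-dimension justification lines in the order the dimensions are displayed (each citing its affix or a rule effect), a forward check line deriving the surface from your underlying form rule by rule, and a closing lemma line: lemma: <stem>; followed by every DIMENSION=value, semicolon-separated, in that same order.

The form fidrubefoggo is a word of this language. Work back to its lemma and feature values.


underlying: fid-rube-fok-go
KEL=lu - signalled by the affix fid-
TOR=ta - signalled by the affix -go
VEL=ib - signalled by the affix -fok
check: fidrubefokgo -> fidrubefoggo -> fidrubefoggo
lemma: rube; KEL=lu; TOR=ta; VEL=ib


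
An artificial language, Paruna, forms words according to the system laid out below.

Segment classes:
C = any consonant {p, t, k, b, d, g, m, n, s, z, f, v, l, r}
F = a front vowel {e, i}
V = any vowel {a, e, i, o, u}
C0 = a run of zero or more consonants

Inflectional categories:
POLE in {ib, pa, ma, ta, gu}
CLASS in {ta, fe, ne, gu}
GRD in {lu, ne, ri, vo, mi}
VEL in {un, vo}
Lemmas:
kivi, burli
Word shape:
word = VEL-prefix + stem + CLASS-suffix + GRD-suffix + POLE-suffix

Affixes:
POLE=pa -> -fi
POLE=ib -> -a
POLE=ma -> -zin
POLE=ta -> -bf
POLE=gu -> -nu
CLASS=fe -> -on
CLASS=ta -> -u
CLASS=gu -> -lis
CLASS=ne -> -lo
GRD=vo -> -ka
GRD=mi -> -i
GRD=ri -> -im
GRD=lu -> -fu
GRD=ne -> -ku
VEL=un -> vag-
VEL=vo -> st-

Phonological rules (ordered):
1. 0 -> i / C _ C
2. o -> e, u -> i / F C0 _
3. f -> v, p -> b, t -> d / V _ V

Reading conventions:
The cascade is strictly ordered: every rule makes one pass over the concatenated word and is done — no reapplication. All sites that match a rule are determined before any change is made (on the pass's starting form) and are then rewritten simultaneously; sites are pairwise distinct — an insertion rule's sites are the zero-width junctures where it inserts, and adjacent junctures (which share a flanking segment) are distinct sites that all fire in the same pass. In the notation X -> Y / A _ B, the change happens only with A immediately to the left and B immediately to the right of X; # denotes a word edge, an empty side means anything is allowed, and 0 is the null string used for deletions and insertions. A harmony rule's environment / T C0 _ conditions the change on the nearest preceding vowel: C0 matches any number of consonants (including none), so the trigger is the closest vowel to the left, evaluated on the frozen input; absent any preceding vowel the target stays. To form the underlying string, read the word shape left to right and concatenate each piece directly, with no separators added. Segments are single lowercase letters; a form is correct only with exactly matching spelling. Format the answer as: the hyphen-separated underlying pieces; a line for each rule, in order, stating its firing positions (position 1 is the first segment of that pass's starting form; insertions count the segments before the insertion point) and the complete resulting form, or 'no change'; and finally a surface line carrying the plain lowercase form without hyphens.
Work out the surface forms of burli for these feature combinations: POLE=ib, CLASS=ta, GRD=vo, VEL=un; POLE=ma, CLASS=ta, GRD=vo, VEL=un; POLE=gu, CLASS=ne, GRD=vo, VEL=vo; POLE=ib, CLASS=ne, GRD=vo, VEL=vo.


cell POLE=ib, CLASS=ta, GRD=vo, VEL=un:
underlying: vag-burli-u-ka-a
1. 0 -> i / C _ C: inserts after position(s) 3, 6: vagiburiliukaa
2. o -> e, u -> i / F C0 _: fires at position(s) 6, 11: vagibiriliikaa
3. f -> v, p -> b, t -> d / V _ V: no change
surface: vagibiriliikaa

cell POLE=ma, CLASS=ta, GRD=vo, VEL=un:
underlying: vag-burli-u-ka-zin
1. 0 -> i / C _ C: inserts after position(s) 3, 6: vagiburiliukazin
2. o -> e, u -> i / F C0 _: fires at position(s) 6, 11: vagibiriliikazin
3. f -> v, p -> b, t -> d / V _ V: no change
surface: vagibiriliikazin

cell POLE=gu, CLASS=ne, GRD=vo, VEL=vo:
underlying: st-burli-lo-ka-nu
1. 0 -> i / C _ C: inserts after position(s) 1, 2, 5: sitiburililokanu
2. o -> e, u -> i / F C0 _: fires at position(s) 6, 12: sitibirililekanu
3. f -> v, p -> b, t -> d / V _ V: fires at position(s) 3: sidibirililekanu
surface: sidibirililekanu

cell POLE=ib, CLASS=ne, GRD=vo, VEL=vo:
underlying: st-burli-lo-ka-a
1. 0 -> i / C _ C: inserts after position(s) 1, 2, 5: sitiburililokaa
2. o -> e, u -> i / F C0 _: fires at position(s) 6, 12: sitibirililekaa
3. f -> v, p -> b, t -> d / V _ V: fires at position(s) 3: sidibirililekaa
surface: sidibirililekaa


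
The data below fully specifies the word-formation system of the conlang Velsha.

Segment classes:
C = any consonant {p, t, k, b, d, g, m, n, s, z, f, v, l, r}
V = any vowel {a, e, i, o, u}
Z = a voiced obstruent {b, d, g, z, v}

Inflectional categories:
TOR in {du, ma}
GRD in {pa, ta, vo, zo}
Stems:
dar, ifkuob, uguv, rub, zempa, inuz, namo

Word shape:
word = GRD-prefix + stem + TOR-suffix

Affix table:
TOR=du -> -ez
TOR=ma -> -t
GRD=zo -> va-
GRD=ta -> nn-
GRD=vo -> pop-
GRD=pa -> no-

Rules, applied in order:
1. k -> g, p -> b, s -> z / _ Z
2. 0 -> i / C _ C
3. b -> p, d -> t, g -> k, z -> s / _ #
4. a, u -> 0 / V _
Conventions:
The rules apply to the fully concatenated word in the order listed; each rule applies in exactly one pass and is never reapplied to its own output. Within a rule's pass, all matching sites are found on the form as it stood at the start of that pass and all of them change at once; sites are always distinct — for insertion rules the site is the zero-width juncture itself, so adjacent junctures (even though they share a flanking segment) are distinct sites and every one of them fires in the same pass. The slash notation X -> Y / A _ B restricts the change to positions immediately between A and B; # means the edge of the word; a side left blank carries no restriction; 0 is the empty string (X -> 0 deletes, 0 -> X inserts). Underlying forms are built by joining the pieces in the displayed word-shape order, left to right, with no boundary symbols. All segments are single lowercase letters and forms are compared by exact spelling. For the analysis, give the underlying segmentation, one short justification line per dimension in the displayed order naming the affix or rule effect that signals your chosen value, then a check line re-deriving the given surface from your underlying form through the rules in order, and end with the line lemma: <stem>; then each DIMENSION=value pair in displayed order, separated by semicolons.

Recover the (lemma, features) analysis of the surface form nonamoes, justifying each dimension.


underlying: no-namo-ez
TOR=du - signalled by the affix -ez
GRD=pa - signalled by the affix no-
check: nonamoez -> nonamoez -> nonamoez -> nonamoes -> nonamoes
lemma: namo; TOR=du; GRD=pa
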